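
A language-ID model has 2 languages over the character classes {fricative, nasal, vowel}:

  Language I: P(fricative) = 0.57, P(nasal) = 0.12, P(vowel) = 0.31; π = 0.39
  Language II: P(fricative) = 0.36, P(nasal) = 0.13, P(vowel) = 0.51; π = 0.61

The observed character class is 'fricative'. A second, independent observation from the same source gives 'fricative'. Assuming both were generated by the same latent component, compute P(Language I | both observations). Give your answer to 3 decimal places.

0.616

The responsibility of component k is w_k f_k(x) divided by Σ_j w_j f_j(x).
Since both observations come from the same component, the likelihood for component k is f_k(x₁)·f_k(x₂).
  L_I = [P(fricative | comp) = 0.57] × [0.57] = 0.3249
  L_II = [P(fricative | comp) = 0.36] × [0.36] = 0.1296
Unnormalised posteriors:
  w_I·L_I = 0.39 × 0.3249 = 0.126711
  w_II·L_II = 0.61 × 0.1296 = 0.079056
Evidence: 0.126711 + 0.079056 = 0.205767
Responsibility of Language I: 0.126711 / 0.205767 ≈ 0.616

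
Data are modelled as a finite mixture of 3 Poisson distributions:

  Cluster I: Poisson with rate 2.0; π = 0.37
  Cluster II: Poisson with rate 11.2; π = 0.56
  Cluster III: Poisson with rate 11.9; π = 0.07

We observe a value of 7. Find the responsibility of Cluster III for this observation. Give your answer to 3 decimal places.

By Bayes' theorem, P(k | x) = π_k f_k(x) / Σ_j π_j f_j(x).
Poisson probabilities:
  f_I = 0.00343709
  f_II = 0.0599788
  f_III = 0.0455296
Multiply by the mixture weights:
  π_I·f_I = 0.37 × 0.00343709 = 0.00127172
  π_II·f_II = 0.56 × 0.0599788 = 0.0335881
  π_III·f_III = 0.07 × 0.0455296 = 0.00318707
Sum: 0.00127172 + 0.0335881 + 0.00318707 = 0.0380469
Responsibility of Cluster III: 0.00318707 / 0.0380469 ≈ 0.084

0.084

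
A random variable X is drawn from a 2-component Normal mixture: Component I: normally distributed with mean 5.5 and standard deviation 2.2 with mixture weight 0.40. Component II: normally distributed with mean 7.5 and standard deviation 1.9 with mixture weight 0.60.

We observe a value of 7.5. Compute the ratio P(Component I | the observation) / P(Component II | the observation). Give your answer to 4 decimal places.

Posterior odds = (π_i f_i(x)) / (π_j f_j(x)); the normalising sum cancels.
Evaluate each component's likelihood at the observed value:
  L_I = (1/(2.2·√(2π)))·exp(−(7.5−5.5)²/(2·2.2²)) = 0.181337·exp(-0.41322) = 0.119957
  L_II = (1/(1.9·√(2π)))·exp(−(7.5−7.5)²/(2·1.9²)) = 0.209970·exp(-0.00000) = 0.20997
Posterior odds = (π_I·L_I) / (π_II·L_II) = (0.40·0.119957) / (0.60·0.20997) = 0.0479829 / 0.125982 ≈ 0.3809

0.3809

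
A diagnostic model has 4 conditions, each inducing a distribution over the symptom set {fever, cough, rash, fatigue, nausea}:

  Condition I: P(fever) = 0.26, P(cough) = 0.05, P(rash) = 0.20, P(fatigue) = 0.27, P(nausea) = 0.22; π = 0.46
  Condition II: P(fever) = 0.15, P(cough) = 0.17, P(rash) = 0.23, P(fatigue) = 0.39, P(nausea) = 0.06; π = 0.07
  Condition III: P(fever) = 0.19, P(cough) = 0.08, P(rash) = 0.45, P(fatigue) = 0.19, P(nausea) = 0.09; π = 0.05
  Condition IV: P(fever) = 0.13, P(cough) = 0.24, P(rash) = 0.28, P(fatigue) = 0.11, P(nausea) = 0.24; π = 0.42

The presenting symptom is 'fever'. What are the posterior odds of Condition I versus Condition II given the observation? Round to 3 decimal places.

11.390

Only the two components matter; the odds are (w_i f_i(x)) / (w_j f_j(x)).
Evaluate each component's likelihood at the observed value:
  f_I = 0.26
  f_II = 0.15
  f_III = 0.19
  f_IV = 0.13
Odds = (0.46/0.07) × (0.26/0.15) = 6.57143 × 1.73333 ≈ 11.390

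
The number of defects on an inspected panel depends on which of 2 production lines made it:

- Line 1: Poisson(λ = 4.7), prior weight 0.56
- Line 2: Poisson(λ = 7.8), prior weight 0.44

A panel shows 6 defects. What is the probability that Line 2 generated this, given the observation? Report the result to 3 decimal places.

0.425

By Bayes' theorem, P(k | x) = π_k f_k(x) / Σ_j π_j f_j(x).
Evaluate each component's likelihood at the observed value:
  p_1 = 0.136167
  p_2 = 0.128156
Weight by the priors:
  π_1·p_1 = 0.56 × 0.136167 = 0.0762533
  π_2·p_2 = 0.44 × 0.128156 = 0.0563885
Marginal: 0.0762533 + 0.0563885 = 0.132642
Responsibility of Line 2: 0.0563885 / 0.132642 ≈ 0.425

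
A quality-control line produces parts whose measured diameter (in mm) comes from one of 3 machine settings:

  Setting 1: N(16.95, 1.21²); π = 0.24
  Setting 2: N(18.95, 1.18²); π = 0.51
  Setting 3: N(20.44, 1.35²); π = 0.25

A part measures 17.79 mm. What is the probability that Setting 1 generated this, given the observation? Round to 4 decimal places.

0.3468

The responsibility of component k is π_k f_k(x) divided by Σ_j π_j f_j(x).
Component likelihoods at x = 17.79 mm:
  p_1 = 0.259104
  p_2 = 0.208535
  p_3 = 0.0430387
Prior × likelihood for each component:
  π_1·p_1 = 0.24 × 0.259104 = 0.0621849
  π_2·p_2 = 0.51 × 0.208535 = 0.106353
  π_3·p_3 = 0.25 × 0.0430387 = 0.0107597
Evidence: 0.0621849 + 0.106353 + 0.0107597 = 0.179298
P(Setting 1 | 17.79 mm) ≈ 0.3468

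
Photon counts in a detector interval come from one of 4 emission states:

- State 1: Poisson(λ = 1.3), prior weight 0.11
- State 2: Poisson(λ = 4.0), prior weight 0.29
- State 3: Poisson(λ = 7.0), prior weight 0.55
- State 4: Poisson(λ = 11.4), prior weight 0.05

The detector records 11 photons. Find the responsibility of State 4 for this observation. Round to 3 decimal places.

0.189

The responsibility of component k is π_k f_k(x) divided by Σ_j π_j f_j(x).
Evaluate each component's likelihood at the observed value:
  p_1 = e^(−1.3)·1.3^11/11! = 1.2236e-07
  p_2 = e^(−4.0)·4.0^11/11! = 0.00192454
  p_3 = e^(−7.0)·7.0^11/11! = 0.0451712
  p_4 = e^(−11.4)·11.4^11/11! = 0.118533
Multiply by the mixture weights:
  π_1·p_1 = 0.11 × 1.2236e-07 = 1.34596e-08
  π_2·p_2 = 0.29 × 0.00192454 = 0.000558116
  π_3·p_3 = 0.55 × 0.0451712 = 0.0248441
  π_4·p_4 = 0.05 × 0.118533 = 0.00592667
Marginal: 1.34596e-08 + 0.000558116 + 0.0248441 + 0.00592667 = 0.0313289
Responsibility of State 4: 0.00592667 / 0.0313289 ≈ 0.189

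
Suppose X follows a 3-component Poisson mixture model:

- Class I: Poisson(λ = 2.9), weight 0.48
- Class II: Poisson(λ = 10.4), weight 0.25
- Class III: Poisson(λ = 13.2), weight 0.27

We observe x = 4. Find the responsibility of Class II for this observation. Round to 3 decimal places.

0.045

Apply Bayes' rule: the posterior for each component is proportional to its prior times its likelihood at x.
Evaluate each component's likelihood at the observed value:
  p_I = e^(−2.9)·2.9^4/4! = 0.162154
  p_II = e^(−10.4)·10.4^4/4! = 0.014834
  p_III = e^(−13.2)·13.2^4/4! = 0.00234098
Prior × likelihood for each component:
  π_I·p_I = 0.48 × 0.162154 = 0.0778338
  π_II·p_II = 0.25 × 0.014834 = 0.00370851
  π_III·p_III = 0.27 × 0.00234098 = 0.000632064
Sum: 0.0778338 + 0.00370851 + 0.000632064 = 0.0821743
P(Class II | the observation) = 0.00370851 / 0.0821743 ≈ 0.045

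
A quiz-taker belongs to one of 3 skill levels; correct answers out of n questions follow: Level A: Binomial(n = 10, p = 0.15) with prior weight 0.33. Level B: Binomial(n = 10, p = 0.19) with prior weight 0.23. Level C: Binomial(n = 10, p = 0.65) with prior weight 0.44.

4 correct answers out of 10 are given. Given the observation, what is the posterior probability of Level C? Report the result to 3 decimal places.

Apply Bayes' rule: the posterior for each component is proportional to its prior times its likelihood at x.
Binomial probabilities:
  p_A = C(10,4)·0.15^4·0.85^6 = 210·0.00050625·0.37715 = 0.0400957
  p_B = C(10,4)·0.19^4·0.81^6 = 210·0.00130321·0.28243 = 0.0772936
  p_C = C(10,4)·0.65^4·0.35^6 = 210·0.178506·0.00183827 = 0.0689098
Prior × likelihood for each component:
  P(Z=A)·p_A = 0.33 × 0.0400957 = 0.0132316
  P(Z=B)·p_B = 0.23 × 0.0772936 = 0.0177775
  P(Z=C)·p_C = 0.44 × 0.0689098 = 0.0303203
Evidence: 0.0132316 + 0.0177775 + 0.0303203 = 0.0613294
Responsibility of Level C: 0.0303203 / 0.0613294 ≈ 0.494

0.494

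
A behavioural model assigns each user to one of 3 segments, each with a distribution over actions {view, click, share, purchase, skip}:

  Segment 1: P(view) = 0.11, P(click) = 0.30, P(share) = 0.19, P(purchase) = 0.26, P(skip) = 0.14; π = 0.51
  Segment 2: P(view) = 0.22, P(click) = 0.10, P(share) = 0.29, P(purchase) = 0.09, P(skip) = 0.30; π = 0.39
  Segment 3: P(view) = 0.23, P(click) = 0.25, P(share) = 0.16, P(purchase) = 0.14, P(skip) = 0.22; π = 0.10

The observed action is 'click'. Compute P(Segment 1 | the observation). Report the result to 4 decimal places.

By Bayes' theorem, P(k | x) = π_k f_k(x) / Σ_j π_j f_j(x).
Component likelihoods at x = 'click':
  f_1 = 0.3
  f_2 = 0.1
  f_3 = 0.25
Unnormalised posteriors:
  π_1·f_1 = 0.51 × 0.3 = 0.153
  π_2·f_2 = 0.39 × 0.1 = 0.039
  π_3·f_3 = 0.10 × 0.25 = 0.025
Denominator: 0.153 + 0.039 + 0.025 = 0.217
P(Segment 1 | x) ≈ 0.7051

0.7051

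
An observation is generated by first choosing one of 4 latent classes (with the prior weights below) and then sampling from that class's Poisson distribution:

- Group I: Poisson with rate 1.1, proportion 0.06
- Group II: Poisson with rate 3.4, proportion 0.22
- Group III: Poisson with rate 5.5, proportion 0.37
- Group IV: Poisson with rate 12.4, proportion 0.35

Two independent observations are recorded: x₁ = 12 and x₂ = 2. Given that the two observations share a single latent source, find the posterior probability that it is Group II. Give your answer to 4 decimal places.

Posterior ∝ prior × likelihood, so P(k | x) ∝ P(Z=k) f_k(x); normalise over all components.
Since both observations come from the same component, the likelihood for component k is f_k(x₁)·f_k(x₂).
  f_I = [2.18098e-09] × [0.201387] = 4.39221e-10
  f_II = [0.000166268] × [0.192898] = 3.20727e-05
  f_III = [0.00653726] × [0.0618124] = 0.000404084
  f_IV = [0.113624] × [0.000316637] = 3.59777e-05
Multiply by the mixture weights:
  P(Z=I)·f_I = 0.06 × 4.39221e-10 = 2.63532e-11
  P(Z=II)·f_II = 0.22 × 3.20727e-05 = 7.05599e-06
  P(Z=III)·f_III = 0.37 × 0.000404084 = 0.000149511
  P(Z=IV)·f_IV = 0.35 × 3.59777e-05 = 1.25922e-05
Denominator: 2.63532e-11 + 7.05599e-06 + 0.000149511 + 1.25922e-05 = 0.000169159
Responsibility of Group II: 7.05599e-06 / 0.000169159 ≈ 0.0417

0.0417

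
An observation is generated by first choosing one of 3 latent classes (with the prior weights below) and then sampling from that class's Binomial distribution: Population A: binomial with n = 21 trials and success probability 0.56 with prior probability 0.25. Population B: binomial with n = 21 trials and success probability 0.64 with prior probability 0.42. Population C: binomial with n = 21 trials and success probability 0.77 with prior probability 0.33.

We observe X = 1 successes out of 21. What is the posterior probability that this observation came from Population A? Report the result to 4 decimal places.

Apply Bayes' rule: the posterior for each component is proportional to its prior times its likelihood at x.
Component likelihoods at x = 1 successes out of 21:
  p_A = 8.69883e-07
  p_B = 1.79659e-08
  p_C = 2.77502e-12
Prior × likelihood for each component:
  π_A·p_A = 0.25 × 8.69883e-07 = 2.17471e-07
  π_B·p_B = 0.42 × 1.79659e-08 = 7.54568e-09
  π_C·p_C = 0.33 × 2.77502e-12 = 9.15758e-13
Sum: 2.17471e-07 + 7.54568e-09 + 9.15758e-13 = 2.25017e-07
P(Population A | x) ≈ 0.9665

0.9665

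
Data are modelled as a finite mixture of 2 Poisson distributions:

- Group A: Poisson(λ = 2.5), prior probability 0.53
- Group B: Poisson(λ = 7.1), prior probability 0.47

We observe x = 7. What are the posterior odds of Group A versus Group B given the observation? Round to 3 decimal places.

0.075

Only the two components matter; the odds are (π_i f_i(x)) / (π_j f_j(x)).
Component likelihoods at x = 7:
  f_A = e^(−2.5)·2.5^7/7! = 0.00994062
  f_B = e^(−7.1)·7.1^7/7! = 0.148897
Posterior odds = (π_A·f_A) / (π_B·f_B) = (0.53·0.00994062) / (0.47·0.148897) = 0.00526853 / 0.0699818 ≈ 0.075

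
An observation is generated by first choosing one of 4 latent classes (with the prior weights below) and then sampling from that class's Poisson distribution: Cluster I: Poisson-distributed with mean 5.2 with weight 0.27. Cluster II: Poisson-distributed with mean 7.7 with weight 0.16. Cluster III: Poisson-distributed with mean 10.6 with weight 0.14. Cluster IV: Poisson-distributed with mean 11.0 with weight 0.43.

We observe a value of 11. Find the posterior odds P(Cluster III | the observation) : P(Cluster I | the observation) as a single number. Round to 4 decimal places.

5.9143

The posterior odds equal the prior odds times the likelihood ratio: (w_i/w_j)·(f_i(x)/f_j(x)).
Poisson probabilities:
  p_I = 0.0103884
  p_II = 0.0639992
  p_III = 0.118492
  p_IV = 0.119378
0.0165888 / 0.00280488 ≈ 5.9143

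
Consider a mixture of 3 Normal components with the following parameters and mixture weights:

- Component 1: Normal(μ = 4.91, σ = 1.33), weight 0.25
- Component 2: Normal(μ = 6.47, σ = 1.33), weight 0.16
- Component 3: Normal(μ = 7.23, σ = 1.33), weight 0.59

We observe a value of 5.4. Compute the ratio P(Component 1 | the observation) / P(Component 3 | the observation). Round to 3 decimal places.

1.020

The posterior odds equal the prior odds times the likelihood ratio: (π_i/π_j)·(f_i(x)/f_j(x)).
Component likelihoods at x = 5.4:
  f_1 = (1/(1.33·√(2π)))·exp(−(5.4−4.91)²/(2·1.33²)) = 0.299957·exp(-0.06787) = 0.280275
  f_2 = (1/(1.33·√(2π)))·exp(−(5.4−6.47)²/(2·1.33²)) = 0.299957·exp(-0.32362) = 0.217026
  f_3 = (1/(1.33·√(2π)))·exp(−(5.4−7.23)²/(2·1.33²)) = 0.299957·exp(-0.94661) = 0.1164
Posterior odds = (π_1·f_1) / (π_3·f_3) = (0.25·0.280275) / (0.59·0.1164) = 0.0700687 / 0.068676 ≈ 1.020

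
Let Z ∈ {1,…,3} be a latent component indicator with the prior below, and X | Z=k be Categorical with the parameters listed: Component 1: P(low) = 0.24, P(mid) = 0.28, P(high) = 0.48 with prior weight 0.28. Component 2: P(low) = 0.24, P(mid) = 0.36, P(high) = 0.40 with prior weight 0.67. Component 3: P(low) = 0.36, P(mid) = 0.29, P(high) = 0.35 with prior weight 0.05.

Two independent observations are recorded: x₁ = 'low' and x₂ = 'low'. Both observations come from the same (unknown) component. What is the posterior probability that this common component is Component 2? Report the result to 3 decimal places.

By Bayes' theorem, P(k | x) = w_k f_k(x) / Σ_j w_j f_j(x).
Since both observations come from the same component, the likelihood for component k is f_k(x₁)·f_k(x₂).
  L_1 = [P(low | comp) = 0.24] × [0.24] = 0.0576
  L_2 = [P(low | comp) = 0.24] × [0.24] = 0.0576
  L_3 = [P(low | comp) = 0.36] × [0.36] = 0.1296
Prior × likelihood for each component:
  w_1·L_1 = 0.28 × 0.0576 = 0.016128
  w_2·L_2 = 0.67 × 0.0576 = 0.038592
  w_3·L_3 = 0.05 × 0.1296 = 0.00648
Normaliser: 0.016128 + 0.038592 + 0.00648 = 0.0612
Responsibility of Component 2: 0.038592 / 0.0612 ≈ 0.631

0.631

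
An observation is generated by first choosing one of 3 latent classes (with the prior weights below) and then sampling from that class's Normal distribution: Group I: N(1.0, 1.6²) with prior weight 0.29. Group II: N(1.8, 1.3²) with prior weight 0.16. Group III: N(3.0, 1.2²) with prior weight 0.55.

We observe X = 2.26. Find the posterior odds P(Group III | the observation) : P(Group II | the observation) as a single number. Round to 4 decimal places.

3.2781

Since P(k|x) ∝ P(Z=k) f_k(x), the posterior odds are P(Z=i) f_i(x) / (P(Z=j) f_j(x)).
Component likelihoods at x = 2.26:
  p_I = 0.182863
  p_II = 0.288256
  p_III = 0.274886
0.151187 / 0.046121 ≈ 3.2781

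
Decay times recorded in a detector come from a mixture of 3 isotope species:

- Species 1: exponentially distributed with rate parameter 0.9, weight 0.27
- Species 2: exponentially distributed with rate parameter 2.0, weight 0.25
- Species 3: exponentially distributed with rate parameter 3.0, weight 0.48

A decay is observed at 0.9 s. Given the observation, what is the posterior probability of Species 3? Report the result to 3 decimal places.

The responsibility of component k is w_k f_k(x) divided by Σ_j w_j f_j(x).
Component likelihoods at x = 0.9 s:
  p_1 = 0.400372
  p_2 = 0.330598
  p_3 = 0.201617
Prior × likelihood for each component:
  w_1·p_1 = 0.27 × 0.400372 = 0.108101
  w_2·p_2 = 0.25 × 0.330598 = 0.0826494
  w_3·p_3 = 0.48 × 0.201617 = 0.0967759
Sum: 0.108101 + 0.0826494 + 0.0967759 = 0.287526
P(Species 3 | x) = 0.0967759 / 0.287526 ≈ 0.337

0.337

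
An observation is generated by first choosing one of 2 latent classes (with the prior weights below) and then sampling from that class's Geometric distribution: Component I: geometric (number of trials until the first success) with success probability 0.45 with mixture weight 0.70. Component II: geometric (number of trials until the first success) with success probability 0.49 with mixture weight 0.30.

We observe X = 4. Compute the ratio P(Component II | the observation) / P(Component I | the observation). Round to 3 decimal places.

Posterior odds = (π_i f_i(x)) / (π_j f_j(x)); the normalising sum cancels.
Evaluate each component's likelihood at the observed value:
  L_I = 0.45·(1−0.45)^3 = 0.45·0.166375 = 0.0748688
  L_II = 0.49·(1−0.49)^3 = 0.49·0.132651 = 0.064999
Odds = (0.30/0.70) × (0.064999/0.0748688) = 0.428571 × 0.868173 ≈ 0.372

0.372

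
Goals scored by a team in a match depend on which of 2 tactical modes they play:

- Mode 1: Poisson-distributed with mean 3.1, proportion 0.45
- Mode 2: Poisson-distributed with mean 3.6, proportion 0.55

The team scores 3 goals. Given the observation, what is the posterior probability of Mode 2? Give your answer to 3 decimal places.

0.537

By Bayes' theorem, P(k | x) = π_k f_k(x) / Σ_j π_j f_j(x).
Evaluate each component's likelihood at the observed value:
  p_1 = 0.223677
  p_2 = 0.212469
Multiply by the mixture weights:
  π_1·p_1 = 0.45 × 0.223677 = 0.100655
  π_2·p_2 = 0.55 × 0.212469 = 0.116858
Normaliser: 0.100655 + 0.116858 = 0.217513
Responsibility of Mode 2: 0.116858 / 0.217513 ≈ 0.537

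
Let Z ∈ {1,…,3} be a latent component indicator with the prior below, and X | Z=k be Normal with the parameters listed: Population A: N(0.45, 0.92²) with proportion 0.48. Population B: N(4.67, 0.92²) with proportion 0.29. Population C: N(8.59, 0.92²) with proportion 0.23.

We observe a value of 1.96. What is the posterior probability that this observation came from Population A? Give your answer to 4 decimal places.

0.9706

By Bayes' theorem, P(k | x) = π_k f_k(x) / Σ_j π_j f_j(x).
Evaluate each component's likelihood at the observed value:
  f_A = 0.11276
  f_B = 0.00566193
  f_C = 2.28985e-12
Weight by the priors:
  π_A·f_A = 0.48 × 0.11276 = 0.0541246
  π_B·f_B = 0.29 × 0.00566193 = 0.00164196
  π_C·f_C = 0.23 × 2.28985e-12 = 5.26666e-13
Sum: 0.0541246 + 0.00164196 + 5.26666e-13 = 0.0557666
So the posterior for Population A is 0.0541246 / 0.0557666 ≈ 0.9706.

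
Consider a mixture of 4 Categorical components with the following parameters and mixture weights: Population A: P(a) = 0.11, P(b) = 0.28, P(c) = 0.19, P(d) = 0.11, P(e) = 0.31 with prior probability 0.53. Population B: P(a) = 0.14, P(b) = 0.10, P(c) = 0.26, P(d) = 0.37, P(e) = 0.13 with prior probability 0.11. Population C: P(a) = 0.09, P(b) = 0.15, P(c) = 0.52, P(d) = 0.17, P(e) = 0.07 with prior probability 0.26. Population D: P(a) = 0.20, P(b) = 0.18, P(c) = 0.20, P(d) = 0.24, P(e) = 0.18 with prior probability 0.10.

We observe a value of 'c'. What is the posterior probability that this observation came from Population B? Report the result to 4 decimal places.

P(component k | x) = P(Z=k)·f_k(x) / marginal(x), where marginal(x) = Σ_j P(Z=j)·f_j(x).
Categorical probabilities:
  f_A = P(c | comp) = 0.19
  f_B = P(c | comp) = 0.26
  f_C = P(c | comp) = 0.52
  f_D = P(c | comp) = 0.20
Unnormalised posteriors:
  P(Z=A)·f_A = 0.53 × 0.19 = 0.1007
  P(Z=B)·f_B = 0.11 × 0.26 = 0.0286
  P(Z=C)·f_C = 0.26 × 0.52 = 0.1352
  P(Z=D)·f_D = 0.10 × 0.2 = 0.02
Denominator: 0.1007 + 0.0286 + 0.1352 + 0.02 = 0.2845
P(Population B | data) ≈ 0.1005

0.1005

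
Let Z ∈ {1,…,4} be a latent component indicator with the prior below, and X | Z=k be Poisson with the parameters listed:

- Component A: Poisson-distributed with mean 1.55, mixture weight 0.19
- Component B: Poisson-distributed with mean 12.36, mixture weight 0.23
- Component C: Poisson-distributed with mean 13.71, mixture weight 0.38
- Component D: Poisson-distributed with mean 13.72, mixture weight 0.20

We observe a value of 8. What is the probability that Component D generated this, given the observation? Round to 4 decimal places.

0.2059

Apply Bayes' rule: the posterior for each component is proportional to its prior times its likelihood at x.
Poisson probabilities:
  L_A = e^(−1.55)·1.55^8/8! = 0.000175379
  L_B = e^(−12.36)·12.36^8/8! = 0.0579092
  L_C = e^(−13.71)·13.71^8/8! = 0.0344034
  L_D = e^(−13.72)·13.72^8/8! = 0.0342604
Unnormalised posteriors:
  w_A·L_A = 0.19 × 0.000175379 = 3.33219e-05
  w_B·L_B = 0.23 × 0.0579092 = 0.0133191
  w_C·L_C = 0.38 × 0.0344034 = 0.0130733
  w_D·L_D = 0.20 × 0.0342604 = 0.00685207
Normaliser: 3.33219e-05 + 0.0133191 + 0.0130733 + 0.00685207 = 0.0332778
Responsibility of Component D: 0.00685207 / 0.0332778 ≈ 0.2059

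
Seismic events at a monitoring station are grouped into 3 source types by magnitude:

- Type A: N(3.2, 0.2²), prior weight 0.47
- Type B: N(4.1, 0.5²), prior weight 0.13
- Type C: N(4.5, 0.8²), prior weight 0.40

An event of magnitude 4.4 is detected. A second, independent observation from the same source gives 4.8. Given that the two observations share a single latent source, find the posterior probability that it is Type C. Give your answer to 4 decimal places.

The responsibility of component k is w_k f_k(x) divided by Σ_j w_j f_j(x).
Since both observations come from the same component, the likelihood for component k is f_k(x₁)·f_k(x₂).
  f_A = [3.03794e-08] × [2.52614e-14] = 7.67425e-22
  f_B = [0.666449] × [0.299455] = 0.199572
  f_C = [0.494797] × [0.464819] = 0.229991
Unnormalised posteriors:
  w_A·f_A = 0.47 × 7.67425e-22 = 3.6069e-22
  w_B·f_B = 0.13 × 0.199572 = 0.0259443
  w_C·f_C = 0.40 × 0.229991 = 0.0919964
Sum: 3.6069e-22 + 0.0259443 + 0.0919964 = 0.117941
So the posterior for Type C is 0.0919964 / 0.117941 ≈ 0.7800.

0.7800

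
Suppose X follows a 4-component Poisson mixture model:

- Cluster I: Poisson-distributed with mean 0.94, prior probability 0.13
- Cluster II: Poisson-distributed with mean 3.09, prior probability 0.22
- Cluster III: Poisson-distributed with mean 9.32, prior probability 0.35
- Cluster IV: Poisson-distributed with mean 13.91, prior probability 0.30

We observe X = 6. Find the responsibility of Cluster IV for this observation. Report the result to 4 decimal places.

0.0632

Apply Bayes' rule: the posterior for each component is proportional to its prior times its likelihood at x.
Evaluate each component's likelihood at the observed value:
  f_I = 0.000374281
  f_II = 0.0550109
  f_III = 0.0815715
  f_IV = 0.00915364
Multiply by the mixture weights:
  P(Z=I)·f_I = 0.13 × 0.000374281 = 4.86565e-05
  P(Z=II)·f_II = 0.22 × 0.0550109 = 0.0121024
  P(Z=III)·f_III = 0.35 × 0.0815715 = 0.02855
  P(Z=IV)·f_IV = 0.30 × 0.00915364 = 0.00274609
Sum: 4.86565e-05 + 0.0121024 + 0.02855 + 0.00274609 = 0.0434472
Responsibility of Cluster IV: 0.00274609 / 0.0434472 ≈ 0.0632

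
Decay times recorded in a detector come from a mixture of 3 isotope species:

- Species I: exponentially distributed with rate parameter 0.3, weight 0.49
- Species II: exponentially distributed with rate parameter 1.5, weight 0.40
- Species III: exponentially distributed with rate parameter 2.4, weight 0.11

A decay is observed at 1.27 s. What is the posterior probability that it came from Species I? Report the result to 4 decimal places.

0.4966

The responsibility of component k is π_k f_k(x) divided by Σ_j π_j f_j(x).
Component likelihoods at x = 1.27 s:
  f_I = 0.3·e^(−0.3·1.27) = 0.3·e^(−0.3810) = 0.204953
  f_II = 1.5·e^(−1.5·1.27) = 1.5·e^(−1.9050) = 0.223234
  f_III = 2.4·e^(−2.4·1.27) = 2.4·e^(−3.0480) = 0.113889
Prior × likelihood for each component:
  π_I·f_I = 0.49 × 0.204953 = 0.100427
  π_II·f_II = 0.40 × 0.223234 = 0.0892936
  π_III·f_III = 0.11 × 0.113889 = 0.0125278
Marginal: 0.100427 + 0.0892936 + 0.0125278 = 0.202249
Responsibility of Species I: 0.100427 / 0.202249 ≈ 0.4966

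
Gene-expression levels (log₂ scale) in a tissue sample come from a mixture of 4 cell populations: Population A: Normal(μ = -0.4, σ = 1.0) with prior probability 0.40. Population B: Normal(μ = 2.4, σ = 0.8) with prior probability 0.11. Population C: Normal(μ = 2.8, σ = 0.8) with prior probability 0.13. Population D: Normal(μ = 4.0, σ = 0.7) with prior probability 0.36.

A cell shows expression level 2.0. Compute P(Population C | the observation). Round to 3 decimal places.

The responsibility of component k is w_k f_k(x) divided by Σ_j w_j f_j(x).
Component likelihoods at x = 2.0:
  p_A = 0.0223945
  p_B = 0.440082
  p_C = 0.302463
  p_D = 0.00962014
Prior × likelihood for each component:
  w_A·p_A = 0.40 × 0.0223945 = 0.00895781
  w_B·p_B = 0.11 × 0.440082 = 0.048409
  w_C·p_C = 0.13 × 0.302463 = 0.0393202
  w_D·p_D = 0.36 × 0.00962014 = 0.00346325
Evidence: 0.00895781 + 0.048409 + 0.0393202 + 0.00346325 = 0.10015
P(Population C | 2.0) ≈ 0.393

0.393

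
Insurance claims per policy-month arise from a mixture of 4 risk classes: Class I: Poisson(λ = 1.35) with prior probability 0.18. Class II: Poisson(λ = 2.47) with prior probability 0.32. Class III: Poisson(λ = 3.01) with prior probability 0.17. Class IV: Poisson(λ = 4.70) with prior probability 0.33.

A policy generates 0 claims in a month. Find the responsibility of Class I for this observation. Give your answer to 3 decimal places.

0.548

By Bayes' theorem, P(k | x) = P(Z=k) f_k(x) / Σ_j P(Z=j) f_j(x).
Evaluate each component's likelihood at the observed value:
  L_I = e^(−1.35)·1.35^0/0! = 0.25924
  L_II = e^(−2.47)·2.47^0/0! = 0.0845849
  L_III = e^(−3.01)·3.01^0/0! = 0.0492917
  L_IV = e^(−4.70)·4.70^0/0! = 0.00909528
Multiply by the mixture weights:
  P(Z=I)·L_I = 0.18 × 0.25924 = 0.0466632
  P(Z=II)·L_II = 0.32 × 0.0845849 = 0.0270672
  P(Z=III)·L_III = 0.17 × 0.0492917 = 0.00837959
  P(Z=IV)·L_IV = 0.33 × 0.00909528 = 0.00300144
Denominator: 0.0466632 + 0.0270672 + 0.00837959 + 0.00300144 = 0.0851114
P(Class I | 0 claims) ≈ 0.548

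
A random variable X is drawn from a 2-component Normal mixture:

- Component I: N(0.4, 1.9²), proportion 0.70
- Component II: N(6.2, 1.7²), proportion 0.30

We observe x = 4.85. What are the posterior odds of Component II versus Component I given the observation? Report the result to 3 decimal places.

Since P(k|x) ∝ π_k f_k(x), the posterior odds are π_i f_i(x) / (π_j f_j(x)).
Component likelihoods at x = 4.85:
  L_I = 0.0135209
  L_II = 0.171208
Posterior odds = (π_II·L_II) / (π_I·L_I) = (0.30·0.171208) / (0.70·0.0135209) = 0.0513623 / 0.00946461 ≈ 5.427

5.427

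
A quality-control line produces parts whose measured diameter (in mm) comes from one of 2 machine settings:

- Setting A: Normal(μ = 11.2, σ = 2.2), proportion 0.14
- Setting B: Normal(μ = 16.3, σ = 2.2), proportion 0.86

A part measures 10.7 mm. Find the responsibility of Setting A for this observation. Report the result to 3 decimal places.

P(component k | x) = π_k·f_k(x) / marginal(x), where marginal(x) = Σ_j π_j·f_j(x).
Normal densities:
  p_A = (1/(2.2·√(2π)))·exp(−(10.7−11.2)²/(2·2.2²)) = 0.181337·exp(-0.02583) = 0.176714
  p_B = (1/(2.2·√(2π)))·exp(−(10.7−16.3)²/(2·2.2²)) = 0.181337·exp(-3.23967) = 0.00710423
Multiply by the mixture weights:
  π_A·p_A = 0.14 × 0.176714 = 0.02474
  π_B·p_B = 0.86 × 0.00710423 = 0.00610964
Marginal: 0.02474 + 0.00610964 = 0.0308496
P(Setting A | x) ≈ 0.802

0.802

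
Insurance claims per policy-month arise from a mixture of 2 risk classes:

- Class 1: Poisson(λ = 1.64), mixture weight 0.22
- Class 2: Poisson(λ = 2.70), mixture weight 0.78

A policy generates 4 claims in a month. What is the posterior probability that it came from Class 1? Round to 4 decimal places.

Apply Bayes' rule: the posterior for each component is proportional to its prior times its likelihood at x.
Poisson probabilities:
  f_1 = 0.0584684
  f_2 = 0.148816
Unnormalised posteriors:
  P(Z=1)·f_1 = 0.22 × 0.0584684 = 0.012863
  P(Z=2)·f_2 = 0.78 × 0.148816 = 0.116076
Marginal: 0.012863 + 0.116076 = 0.128939
Responsibility of Class 1: 0.012863 / 0.128939 ≈ 0.0998

0.0998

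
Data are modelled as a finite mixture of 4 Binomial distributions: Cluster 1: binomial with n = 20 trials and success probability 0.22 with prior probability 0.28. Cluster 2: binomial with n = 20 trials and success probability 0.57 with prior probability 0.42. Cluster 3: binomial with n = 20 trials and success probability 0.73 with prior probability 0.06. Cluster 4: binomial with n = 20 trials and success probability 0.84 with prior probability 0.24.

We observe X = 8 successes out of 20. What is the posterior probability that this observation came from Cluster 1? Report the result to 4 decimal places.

Posterior ∝ prior × likelihood, so P(k | x) ∝ π_k f_k(x); normalise over all components.
Component likelihoods at x = 8 successes out of 20:
  p_1 = 0.0350577
  p_2 = 0.0560903
  p_3 = 0.00152481
  p_4 = 8.78904e-06
Unnormalised posteriors:
  π_1·p_1 = 0.28 × 0.0350577 = 0.00981616
  π_2·p_2 = 0.42 × 0.0560903 = 0.0235579
  π_3·p_3 = 0.06 × 0.00152481 = 9.14885e-05
  π_4·p_4 = 0.24 × 8.78904e-06 = 2.10937e-06
Evidence: 0.00981616 + 0.0235579 + 9.14885e-05 + 2.10937e-06 = 0.0334677
So the posterior for Cluster 1 is 0.00981616 / 0.0334677 ≈ 0.2933.

0.2933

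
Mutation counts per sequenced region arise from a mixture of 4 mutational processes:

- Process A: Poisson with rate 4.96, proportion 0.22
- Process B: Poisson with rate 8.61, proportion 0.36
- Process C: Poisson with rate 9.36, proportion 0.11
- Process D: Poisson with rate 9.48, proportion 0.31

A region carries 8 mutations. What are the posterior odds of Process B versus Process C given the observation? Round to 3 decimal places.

Only the two components matter; the odds are (π_i f_i(x)) / (π_j f_j(x)).
Poisson probabilities:
  f_A = 0.0637136
  f_B = 0.13653
  f_C = 0.125803
  f_D = 0.123548
Posterior odds = (π_B·f_B) / (π_C·f_C) = (0.36·0.13653) / (0.11·0.125803) = 0.0491509 / 0.0138383 ≈ 3.552

3.552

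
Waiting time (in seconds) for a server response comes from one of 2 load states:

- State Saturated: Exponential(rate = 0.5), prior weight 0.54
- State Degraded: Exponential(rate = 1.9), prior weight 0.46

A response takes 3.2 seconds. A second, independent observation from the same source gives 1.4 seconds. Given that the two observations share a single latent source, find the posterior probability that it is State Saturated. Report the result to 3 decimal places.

0.981

Apply Bayes' rule: the posterior for each component is proportional to its prior times its likelihood at x.
Since both observations come from the same component, the likelihood for component k is f_k(x₁)·f_k(x₂).
  f_Saturated = [0.5·e^(−0.5·3.2) = 0.5·e^(−1.6000) = 0.100948] × [0.248293] = 0.0250647
  f_Degraded = [1.9·e^(−1.9·3.2) = 1.9·e^(−6.0800) = 0.00434754] × [0.132902] = 0.000577795
Weight by the priors:
  π_Saturated·f_Saturated = 0.54 × 0.0250647 = 0.0135349
  π_Degraded·f_Degraded = 0.46 × 0.000577795 = 0.000265785
Normaliser: 0.0135349 + 0.000265785 = 0.0138007
Responsibility of State Saturated: 0.0135349 / 0.0138007 ≈ 0.981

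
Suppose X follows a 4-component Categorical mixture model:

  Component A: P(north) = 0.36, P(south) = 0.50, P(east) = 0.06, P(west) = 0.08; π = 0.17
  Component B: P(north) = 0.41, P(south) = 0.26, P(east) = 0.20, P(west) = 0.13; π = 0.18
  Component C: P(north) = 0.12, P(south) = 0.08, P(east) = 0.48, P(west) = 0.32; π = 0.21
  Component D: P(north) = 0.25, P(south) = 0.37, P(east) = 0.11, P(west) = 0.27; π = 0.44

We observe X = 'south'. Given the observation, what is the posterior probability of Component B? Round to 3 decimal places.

By Bayes' theorem, P(k | x) = P(Z=k) f_k(x) / Σ_j P(Z=j) f_j(x).
Categorical probabilities:
  f_A = P(south | comp) = 0.50
  f_B = P(south | comp) = 0.26
  f_C = P(south | comp) = 0.08
  f_D = P(south | comp) = 0.37
Prior × likelihood for each component:
  P(Z=A)·f_A = 0.17 × 0.5 = 0.085
  P(Z=B)·f_B = 0.18 × 0.26 = 0.0468
  P(Z=C)·f_C = 0.21 × 0.08 = 0.0168
  P(Z=D)·f_D = 0.44 × 0.37 = 0.1628
Normaliser: 0.085 + 0.0468 + 0.0168 + 0.1628 = 0.3114
Responsibility of Component B: 0.0468 / 0.3114 ≈ 0.150

0.150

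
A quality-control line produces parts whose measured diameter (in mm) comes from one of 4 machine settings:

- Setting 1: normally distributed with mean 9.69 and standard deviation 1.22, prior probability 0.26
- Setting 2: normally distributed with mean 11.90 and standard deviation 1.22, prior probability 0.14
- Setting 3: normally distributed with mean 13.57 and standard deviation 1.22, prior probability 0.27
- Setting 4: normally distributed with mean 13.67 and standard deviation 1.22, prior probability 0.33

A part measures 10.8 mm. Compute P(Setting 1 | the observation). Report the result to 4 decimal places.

0.5610

Apply Bayes' rule: the posterior for each component is proportional to its prior times its likelihood at x.
Evaluate each component's likelihood at the observed value:
  L_1 = (1/(1.22·√(2π)))·exp(−(10.8−9.69)²/(2·1.22²)) = 0.327002·exp(-0.41390) = 0.21617
  L_2 = (1/(1.22·√(2π)))·exp(−(10.8−11.90)²/(2·1.22²)) = 0.327002·exp(-0.40648) = 0.217781
  L_3 = (1/(1.22·√(2π)))·exp(−(10.8−13.57)²/(2·1.22²)) = 0.327002·exp(-2.57757) = 0.0248386
  L_4 = (1/(1.22·√(2π)))·exp(−(10.8−13.67)²/(2·1.22²)) = 0.327002·exp(-2.76703) = 0.0205515
Unnormalised posteriors:
  w_1·L_1 = 0.26 × 0.21617 = 0.0562042
  w_2·L_2 = 0.14 × 0.217781 = 0.0304893
  w_3·L_3 = 0.27 × 0.0248386 = 0.00670643
  w_4·L_4 = 0.33 × 0.0205515 = 0.006782
Marginal: 0.0562042 + 0.0304893 + 0.00670643 + 0.006782 = 0.100182
P(Setting 1 | data) ≈ 0.5610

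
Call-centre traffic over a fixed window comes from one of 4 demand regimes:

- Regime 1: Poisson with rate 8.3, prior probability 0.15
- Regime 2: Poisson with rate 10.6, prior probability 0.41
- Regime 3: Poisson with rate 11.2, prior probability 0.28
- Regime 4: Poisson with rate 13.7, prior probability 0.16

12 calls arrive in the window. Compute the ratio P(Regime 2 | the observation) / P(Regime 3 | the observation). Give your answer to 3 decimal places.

1.378

Posterior odds = (w_i f_i(x)) / (w_j f_j(x)); the normalising sum cancels.
Evaluate each component's likelihood at the observed value:
  L_1 = e^(−8.3)·8.3^12/12! = 0.0554569
  L_2 = e^(−10.6)·10.6^12/12! = 0.104668
  L_3 = e^(−11.2)·11.2^12/12! = 0.11122
  L_4 = e^(−13.7)·13.7^12/12! = 0.102441
Posterior odds = (w_2·L_2) / (w_3·L_3) = (0.41·0.104668) / (0.28·0.11122) = 0.0429137 / 0.0311415 ≈ 1.378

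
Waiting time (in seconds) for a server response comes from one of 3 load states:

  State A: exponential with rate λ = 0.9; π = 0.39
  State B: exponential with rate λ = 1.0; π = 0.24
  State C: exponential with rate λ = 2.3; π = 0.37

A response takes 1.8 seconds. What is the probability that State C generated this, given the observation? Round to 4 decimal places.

The responsibility of component k is P(Z=k) f_k(x) divided by Σ_j P(Z=j) f_j(x).
Evaluate each component's likelihood at the observed value:
  p_A = 0.9·e^(−0.9·1.8) = 0.9·e^(−1.6200) = 0.178109
  p_B = 1.0·e^(−1.0·1.8) = 1.0·e^(−1.8000) = 0.165299
  p_C = 2.3·e^(−2.3·1.8) = 2.3·e^(−4.1400) = 0.0366226
Weight by the priors:
  P(Z=A)·p_A = 0.39 × 0.178109 = 0.0694624
  P(Z=B)·p_B = 0.24 × 0.165299 = 0.0396717
  P(Z=C)·p_C = 0.37 × 0.0366226 = 0.0135503
Normaliser: 0.0694624 + 0.0396717 + 0.0135503 = 0.122685
P(State C | x) ≈ 0.1104

0.1104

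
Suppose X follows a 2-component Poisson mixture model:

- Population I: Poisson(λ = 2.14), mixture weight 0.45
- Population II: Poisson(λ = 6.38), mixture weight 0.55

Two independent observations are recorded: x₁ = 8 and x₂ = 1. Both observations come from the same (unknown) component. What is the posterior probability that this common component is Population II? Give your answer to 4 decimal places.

The responsibility of component k is w_k f_k(x) divided by Σ_j w_j f_j(x).
Since both observations come from the same component, the likelihood for component k is f_k(x₁)·f_k(x₂).
  p_I = [0.00128351] × [0.251781] = 0.000323164
  p_II = [0.115411] × [0.0108149] = 0.00124815
Weight by the priors:
  w_I·p_I = 0.45 × 0.000323164 = 0.000145424
  w_II·p_II = 0.55 × 0.00124815 = 0.000686484
Normaliser: 0.000145424 + 0.000686484 = 0.000831908
P(Population II | x₁, x₂) ≈ 0.8252

0.8252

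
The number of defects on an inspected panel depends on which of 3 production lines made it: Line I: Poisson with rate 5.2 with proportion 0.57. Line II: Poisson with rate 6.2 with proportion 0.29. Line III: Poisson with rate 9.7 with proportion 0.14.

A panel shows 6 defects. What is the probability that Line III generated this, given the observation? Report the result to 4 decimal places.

P(component k | x) = w_k·f_k(x) / marginal(x), where marginal(x) = Σ_j w_j·f_j(x).
Evaluate each component's likelihood at the observed value:
  f_I = e^(−5.2)·5.2^6/6! = 0.15148
  f_II = e^(−6.2)·6.2^6/6! = 0.1601
  f_III = e^(−9.7)·9.7^6/6! = 0.0708992
Prior × likelihood for each component:
  w_I·f_I = 0.57 × 0.15148 = 0.0863438
  w_II·f_II = 0.29 × 0.1601 = 0.0464291
  w_III·f_III = 0.14 × 0.0708992 = 0.00992589
Marginal: 0.0863438 + 0.0464291 + 0.00992589 = 0.142699
P(Line III | 6 defects) = 0.00992589 / 0.142699 ≈ 0.0696

0.0696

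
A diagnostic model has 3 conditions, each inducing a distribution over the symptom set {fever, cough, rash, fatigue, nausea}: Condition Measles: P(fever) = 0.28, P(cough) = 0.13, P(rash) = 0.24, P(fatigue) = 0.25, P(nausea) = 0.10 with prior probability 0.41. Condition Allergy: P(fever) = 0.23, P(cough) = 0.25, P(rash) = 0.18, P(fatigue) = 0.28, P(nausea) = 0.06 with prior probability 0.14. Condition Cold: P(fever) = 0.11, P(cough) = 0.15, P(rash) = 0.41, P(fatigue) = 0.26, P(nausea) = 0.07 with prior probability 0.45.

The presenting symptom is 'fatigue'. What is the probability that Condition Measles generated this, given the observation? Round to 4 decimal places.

0.3962

Posterior ∝ prior × likelihood, so P(k | x) ∝ π_k f_k(x); normalise over all components.
Evaluate each component's likelihood at the observed value:
  p_Measles = 0.25
  p_Allergy = 0.28
  p_Cold = 0.26
Prior × likelihood for each component:
  π_Measles·p_Measles = 0.41 × 0.25 = 0.1025
  π_Allergy·p_Allergy = 0.14 × 0.28 = 0.0392
  π_Cold·p_Cold = 0.45 × 0.26 = 0.117
Sum: 0.1025 + 0.0392 + 0.117 = 0.2587
P(Condition Measles | the observation) ≈ 0.3962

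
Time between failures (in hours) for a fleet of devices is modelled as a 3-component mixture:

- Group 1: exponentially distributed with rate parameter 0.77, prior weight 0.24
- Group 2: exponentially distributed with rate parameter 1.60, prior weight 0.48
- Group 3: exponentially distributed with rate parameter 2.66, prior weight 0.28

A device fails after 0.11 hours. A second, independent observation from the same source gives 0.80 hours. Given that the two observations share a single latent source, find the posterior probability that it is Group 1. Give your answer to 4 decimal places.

0.1324

Apply Bayes' rule: the posterior for each component is proportional to its prior times its likelihood at x.
Since both observations come from the same component, the likelihood for component k is f_k(x₁)·f_k(x₂).
  L_1 = [0.77·e^(−0.77·0.11) = 0.77·e^(−0.0847) = 0.707467] × [0.415877] = 0.294219
  L_2 = [1.60·e^(−1.60·0.11) = 1.60·e^(−0.1760) = 1.34179] × [0.44486] = 0.596908
  L_3 = [2.66·e^(−2.66·0.11) = 2.66·e^(−0.2926) = 1.98521] × [0.31674] = 0.628796
Weight by the priors:
  P(Z=1)·L_1 = 0.24 × 0.294219 = 0.0706127
  P(Z=2)·L_2 = 0.48 × 0.596908 = 0.286516
  P(Z=3)·L_3 = 0.28 × 0.628796 = 0.176063
Evidence: 0.0706127 + 0.286516 + 0.176063 = 0.533191
So the posterior for Group 1 is 0.0706127 / 0.533191 ≈ 0.1324.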